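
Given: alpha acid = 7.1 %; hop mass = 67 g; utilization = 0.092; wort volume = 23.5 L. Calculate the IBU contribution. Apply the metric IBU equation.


IBU = (α/100)·mass·U·1000 / V
IBU = (7.1/100)·67·0.092·1000 / 23.5

18.6231 IBU


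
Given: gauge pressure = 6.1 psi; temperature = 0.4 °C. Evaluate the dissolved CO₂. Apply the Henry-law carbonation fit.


vols = (P + 14.695)·(0.01821 + 0.09011·e^(−0.04·T))
vols = (6.1 + 14.695)·(0.01821 + 0.09011·e^(−0.04·0.4))

2.2228 volumes


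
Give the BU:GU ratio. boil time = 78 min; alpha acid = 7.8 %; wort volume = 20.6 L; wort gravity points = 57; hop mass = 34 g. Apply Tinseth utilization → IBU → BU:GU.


U = 1.65·0.000125^(GP/1000)·(1−e^(−0.04t))/4.15;  IBU = (α/100)·m·U·1000/V;  BU:GU = IBU/GP
U = 1.65·0.000125^(57/1000)·(1−e^(−0.04·78))/4.15 = 0.2277
IBU = (7.8/100)·34·0.2277·1000/20.6 = 29.3125
BU:GU = 29.3125/57

0.5143


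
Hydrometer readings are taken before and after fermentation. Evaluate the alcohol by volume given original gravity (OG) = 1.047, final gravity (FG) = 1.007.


ABV = (OG − FG) · 131.25
ABV = (1.047 − 1.007) · 131.25

5.2500 % ABV


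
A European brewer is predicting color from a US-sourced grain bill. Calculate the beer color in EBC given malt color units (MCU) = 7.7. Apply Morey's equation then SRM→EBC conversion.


SRM = 1.4922·MCU^0.6859;  EBC = SRM·1.97
SRM = 1.4922·7.7^0.6859 = 6.0516
EBC = 6.0516·1.97

11.9217 EBC


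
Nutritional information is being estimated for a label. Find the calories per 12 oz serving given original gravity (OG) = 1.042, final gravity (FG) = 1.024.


ABW = (OG−FG)·131.25·0.79/FG;  °P = 259 − 259/SG (for OG→OE and FG→AE);  RE = 0.1808·OE + 0.8192·AE;  Cal = (6.9·ABW + 4·(RE−0.1))·FG·3.55
ABW = (1.042 − 1.024)·131.25·0.79/1.024 = 1.8226
OE = 259 − 259/1.042 = 10.4395 °P
AE = 259 − 259/1.024 = 6.0703 °P
RE = 0.1808·10.4395 + 0.8192·6.0703 = 6.8603 °P
Cal = (6.9·1.8226 + 4·(6.8603−0.1))·1.024·3.55

144.0166 kcal


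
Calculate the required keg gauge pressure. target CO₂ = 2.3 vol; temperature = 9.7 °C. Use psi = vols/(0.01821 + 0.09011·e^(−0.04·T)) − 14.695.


psi = 2.3/(0.01821 + 0.09011·e^(−0.04·9.7)) − 14.695

14.2935 psi


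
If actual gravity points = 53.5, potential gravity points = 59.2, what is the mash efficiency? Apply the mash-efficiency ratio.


efficiency = actual / potential × 100
efficiency = 53.5 / 59.2 × 100

90.3716 %


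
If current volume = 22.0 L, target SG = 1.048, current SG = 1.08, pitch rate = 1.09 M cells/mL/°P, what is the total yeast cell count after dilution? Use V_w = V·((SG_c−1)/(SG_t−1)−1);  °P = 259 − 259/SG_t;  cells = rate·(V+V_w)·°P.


V_w = 22.0·((1.08−1)/(1.048−1)−1) = 14.6667
V_final = 22.0 + 14.6667 = 36.6667
°P = 259 − 259/1.048 = 11.8626
cells = 1.09·36.6667·11.8626

474.1084 billion cells


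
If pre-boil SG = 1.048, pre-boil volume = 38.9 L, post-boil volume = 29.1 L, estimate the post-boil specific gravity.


SG_post = 1 + (SG_pre − 1)·V_pre/V_post
pts_pre = (1.048 − 1)·1000 = 48.0000
pts_post = 48.0000·38.9/29.1 = 64.1649
SG_post = 1 + 64.1649/1000

1.0642


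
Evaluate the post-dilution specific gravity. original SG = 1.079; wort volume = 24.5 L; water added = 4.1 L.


SG_new = 1 + (SG_old − 1)·V_old/(V_old + V_water)
pts = (1.079 − 1)·1000·24.5/(24.5 + 4.1) = 67.6748
SG_new = 1 + 67.6748/1000

1.0677


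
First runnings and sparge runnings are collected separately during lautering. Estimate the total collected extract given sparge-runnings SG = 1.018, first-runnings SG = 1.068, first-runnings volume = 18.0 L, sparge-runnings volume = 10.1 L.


total = Σ (SG_i − 1)·1000·V_i
first = (1.068 − 1)·1000·18.0 = 1224.0000
sparge = (1.018 − 1)·1000·10.1 = 181.8000
total = 1224.0000 + 181.8000

1405.8000 gravity·L


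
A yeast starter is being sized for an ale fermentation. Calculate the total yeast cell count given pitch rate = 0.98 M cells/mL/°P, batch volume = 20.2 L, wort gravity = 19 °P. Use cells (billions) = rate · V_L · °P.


cells = 0.98 · 20.2 · 19

376.1240 billion cells


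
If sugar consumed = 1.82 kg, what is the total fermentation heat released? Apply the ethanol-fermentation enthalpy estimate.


Q = m_sugar · 590 kJ/kg
Q = 1.82 · 590

1073.8000 kJ


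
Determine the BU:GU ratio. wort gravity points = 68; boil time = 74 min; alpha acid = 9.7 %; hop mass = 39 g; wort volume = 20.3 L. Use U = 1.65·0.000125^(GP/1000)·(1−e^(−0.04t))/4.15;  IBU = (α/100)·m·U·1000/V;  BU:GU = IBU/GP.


U = 1.65·0.000125^(68/1000)·(1−e^(−0.04·74))/4.15 = 0.2046
IBU = (9.7/100)·39·0.2046·1000/20.3 = 38.1292
BU:GU = 38.1292/68

0.5607


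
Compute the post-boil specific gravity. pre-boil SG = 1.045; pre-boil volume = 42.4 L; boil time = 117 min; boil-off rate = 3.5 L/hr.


V_post = V_pre − rate·(t/60);  SG_post = 1 + (SG_pre−1)·V_pre/V_post
V_post = 42.4 − 3.5·(117/60) = 35.5750
SG_post = 1 + (1.045 − 1)·42.4/35.5750

1.0536


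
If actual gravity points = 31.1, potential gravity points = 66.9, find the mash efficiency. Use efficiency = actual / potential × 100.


efficiency = 31.1 / 66.9 × 100

46.4873 %


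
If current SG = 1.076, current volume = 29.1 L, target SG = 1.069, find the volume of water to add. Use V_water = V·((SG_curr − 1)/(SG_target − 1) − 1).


V_water = 29.1·((1.076 − 1)/(1.069 − 1) − 1)

2.9522 L


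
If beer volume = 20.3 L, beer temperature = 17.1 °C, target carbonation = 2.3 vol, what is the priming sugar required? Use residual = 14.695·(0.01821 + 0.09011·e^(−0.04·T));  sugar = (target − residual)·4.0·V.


residual = 14.695·(0.01821 + 0.09011·e^(−0.04·17.1)) = 0.9358
sugar = (2.3 − 0.9358)·4.0·20.3

110.7760 g


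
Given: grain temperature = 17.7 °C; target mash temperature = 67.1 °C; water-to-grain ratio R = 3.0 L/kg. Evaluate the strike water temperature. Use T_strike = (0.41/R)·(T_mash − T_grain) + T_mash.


T_strike = (0.41/3.0)·(67.1 − 17.7) + 67.1

73.8513 °C


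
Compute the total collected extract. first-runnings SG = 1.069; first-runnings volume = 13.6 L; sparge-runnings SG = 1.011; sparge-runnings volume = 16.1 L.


total = Σ (SG_i − 1)·1000·V_i
first = (1.069 − 1)·1000·13.6 = 938.4000
sparge = (1.011 − 1)·1000·16.1 = 177.1000
total = 938.4000 + 177.1000

1115.5000 gravity·L


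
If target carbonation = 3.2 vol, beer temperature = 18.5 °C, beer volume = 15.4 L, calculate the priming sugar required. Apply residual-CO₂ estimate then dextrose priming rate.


residual = 14.695·(0.01821 + 0.09011·e^(−0.04·T));  sugar = (target − residual)·4.0·V
residual = 14.695·(0.01821 + 0.09011·e^(−0.04·18.5)) = 0.8994
sugar = (3.2 − 0.8994)·4.0·15.4

141.7185 g


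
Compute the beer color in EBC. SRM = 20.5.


EBC = SRM · 1.97
EBC = 20.5 · 1.97

40.3850 EBC


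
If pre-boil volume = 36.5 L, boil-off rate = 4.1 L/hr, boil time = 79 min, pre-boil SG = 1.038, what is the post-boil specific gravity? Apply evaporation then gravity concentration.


V_post = V_pre − rate·(t/60);  SG_post = 1 + (SG_pre−1)·V_pre/V_post
V_post = 36.5 − 4.1·(79/60) = 31.1017
SG_post = 1 + (1.038 − 1)·36.5/31.1017

1.0446


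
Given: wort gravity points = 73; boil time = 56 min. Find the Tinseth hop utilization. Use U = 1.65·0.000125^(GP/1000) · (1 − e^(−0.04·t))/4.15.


bigness = 1.65·0.000125^(73/1000) = 0.8562
boil_factor = (1 − e^(−0.04·56))/4.15 = 0.2153
U = 0.8562 · 0.2153

0.1843


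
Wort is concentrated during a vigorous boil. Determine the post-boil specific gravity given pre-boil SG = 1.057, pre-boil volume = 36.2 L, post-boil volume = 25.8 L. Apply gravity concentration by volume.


SG_post = 1 + (SG_pre − 1)·V_pre/V_post
pts_pre = (1.057 − 1)·1000 = 57.0000
pts_post = 57.0000·36.2/25.8 = 79.9767
SG_post = 1 + 79.9767/1000

1.0800


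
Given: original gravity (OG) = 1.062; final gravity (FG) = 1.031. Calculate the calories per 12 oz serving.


ABW = (OG−FG)·131.25·0.79/FG;  °P = 259 − 259/SG (for OG→OE and FG→AE);  RE = 0.1808·OE + 0.8192·AE;  Cal = (6.9·ABW + 4·(RE−0.1))·FG·3.55
ABW = (1.062 − 1.031)·131.25·0.79/1.031 = 3.1177
OE = 259 − 259/1.062 = 15.1205 °P
AE = 259 − 259/1.031 = 7.7876 °P
RE = 0.1808·15.1205 + 0.8192·7.7876 = 9.1134 °P
Cal = (6.9·3.1177 + 4·(9.1134−0.1))·1.031·3.55

210.6923 kcal


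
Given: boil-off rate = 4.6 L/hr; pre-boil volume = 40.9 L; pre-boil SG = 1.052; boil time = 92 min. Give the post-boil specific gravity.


V_post = V_pre − rate·(t/60);  SG_post = 1 + (SG_pre−1)·V_pre/V_post
V_post = 40.9 − 4.6·(92/60) = 33.8467
SG_post = 1 + (1.052 − 1)·40.9/33.8467

1.0628


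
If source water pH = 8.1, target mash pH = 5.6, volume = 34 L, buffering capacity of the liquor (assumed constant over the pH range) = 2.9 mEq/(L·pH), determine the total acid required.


acid = buffering capacity · (pH_source − pH_target) · V
acid = 2.9 · (8.1 − 5.6) · 34

246.5000 mEq


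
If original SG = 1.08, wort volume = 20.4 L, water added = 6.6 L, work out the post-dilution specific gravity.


SG_new = 1 + (SG_old − 1)·V_old/(V_old + V_water)
pts = (1.08 − 1)·1000·20.4/(20.4 + 6.6) = 60.4444
SG_new = 1 + 60.4444/1000

1.0604


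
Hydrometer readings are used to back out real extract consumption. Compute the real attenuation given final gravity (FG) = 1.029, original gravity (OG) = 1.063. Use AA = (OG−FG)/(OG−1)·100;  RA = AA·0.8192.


AA = (1.063 − 1.029)/(1.063 − 1)·100 = 53.9683
RA = 53.9683·0.8192

44.2108 %


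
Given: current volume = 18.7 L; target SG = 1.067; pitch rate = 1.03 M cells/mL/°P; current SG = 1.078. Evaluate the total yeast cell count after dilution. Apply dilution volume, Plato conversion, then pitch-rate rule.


V_w = V·((SG_c−1)/(SG_t−1)−1);  °P = 259 − 259/SG_t;  cells = rate·(V+V_w)·°P
V_w = 18.7·((1.078−1)/(1.067−1)−1) = 3.0701
V_final = 18.7 + 3.0701 = 21.7701
°P = 259 − 259/1.067 = 16.2634
cells = 1.03·21.7701·16.2634

364.6773 billion cells


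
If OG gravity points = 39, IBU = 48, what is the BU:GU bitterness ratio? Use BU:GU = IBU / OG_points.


BU:GU = 48 / 39

1.2308


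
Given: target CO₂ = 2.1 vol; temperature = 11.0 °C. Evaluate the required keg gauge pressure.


psi = vols/(0.01821 + 0.09011·e^(−0.04·T)) − 14.695
psi = 2.1/(0.01821 + 0.09011·e^(−0.04·11.0)) − 14.695

12.8481 psi


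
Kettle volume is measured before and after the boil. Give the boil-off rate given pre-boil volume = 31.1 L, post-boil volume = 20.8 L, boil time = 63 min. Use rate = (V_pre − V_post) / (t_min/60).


rate = (31.1 − 20.8) / (63/60)

9.8095 L/hr


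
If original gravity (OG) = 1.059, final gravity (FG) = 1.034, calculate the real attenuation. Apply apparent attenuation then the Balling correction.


AA = (OG−FG)/(OG−1)·100;  RA = AA·0.8192
AA = (1.059 − 1.034)/(1.059 − 1)·100 = 42.3729
RA = 42.3729·0.8192

34.7119 %


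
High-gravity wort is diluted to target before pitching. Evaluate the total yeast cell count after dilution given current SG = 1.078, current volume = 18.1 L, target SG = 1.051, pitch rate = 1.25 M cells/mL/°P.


V_w = V·((SG_c−1)/(SG_t−1)−1);  °P = 259 − 259/SG_t;  cells = rate·(V+V_w)·°P
V_w = 18.1·((1.078−1)/(1.051−1)−1) = 9.5824
V_final = 18.1 + 9.5824 = 27.6824
°P = 259 − 259/1.051 = 12.5680
cells = 1.25·27.6824·12.5680

434.8908 billion cells


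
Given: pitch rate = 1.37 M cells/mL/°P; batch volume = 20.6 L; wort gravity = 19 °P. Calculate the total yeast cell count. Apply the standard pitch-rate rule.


cells (billions) = rate · V_L · °P
cells = 1.37 · 20.6 · 19

536.2180 billion cells


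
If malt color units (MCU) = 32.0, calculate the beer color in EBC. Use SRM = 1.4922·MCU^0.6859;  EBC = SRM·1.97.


SRM = 1.4922·32.0^0.6859 = 16.0772
EBC = 16.0772·1.97

31.6720 EBC


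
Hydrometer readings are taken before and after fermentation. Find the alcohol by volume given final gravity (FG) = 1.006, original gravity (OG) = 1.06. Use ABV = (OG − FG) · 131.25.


ABV = (1.06 − 1.006) · 131.25

7.0875 % ABV


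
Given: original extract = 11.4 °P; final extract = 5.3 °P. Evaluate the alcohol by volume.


SG = 259/(259 − P);  ABV = (OG − FG)·131.25
OG = 259/(259 − 11.4) = 1.0460
FG = 259/(259 − 5.3) = 1.0209
ABV = (1.0460 − 1.0209)·131.25

3.3011 % ABV


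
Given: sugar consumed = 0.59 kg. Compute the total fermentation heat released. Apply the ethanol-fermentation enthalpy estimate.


Q = m_sugar · 590 kJ/kg
Q = 0.59 · 590

348.1000 kJ


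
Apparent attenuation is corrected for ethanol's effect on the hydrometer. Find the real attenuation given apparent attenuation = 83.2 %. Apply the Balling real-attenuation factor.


RA = AA · 0.8192
RA = 83.2 · 0.8192

68.1574 %


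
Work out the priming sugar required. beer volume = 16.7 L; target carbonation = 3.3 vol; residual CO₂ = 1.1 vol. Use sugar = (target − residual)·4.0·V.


sugar = (3.3 − 1.1)·4.0·16.7

146.9600 g


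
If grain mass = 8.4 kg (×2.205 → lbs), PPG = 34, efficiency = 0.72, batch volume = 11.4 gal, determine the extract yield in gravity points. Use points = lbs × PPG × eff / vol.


lbs = 8.4 × 2.205 = 18.5220
points = 18.5220 × 34 × 0.72 / 11.4

39.7736 points


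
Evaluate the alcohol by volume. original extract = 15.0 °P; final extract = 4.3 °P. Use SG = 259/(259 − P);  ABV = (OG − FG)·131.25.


OG = 259/(259 − 15.0) = 1.0615
FG = 259/(259 − 4.3) = 1.0169
ABV = (1.0615 − 1.0169)·131.25

5.8528 % ABV


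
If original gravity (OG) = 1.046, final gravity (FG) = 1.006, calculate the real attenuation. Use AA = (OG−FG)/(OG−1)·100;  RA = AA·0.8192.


AA = (1.046 − 1.006)/(1.046 − 1)·100 = 86.9565
RA = 86.9565·0.8192

71.2348 %


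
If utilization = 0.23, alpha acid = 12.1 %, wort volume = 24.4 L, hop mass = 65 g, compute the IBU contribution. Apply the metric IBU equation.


IBU = (α/100)·mass·U·1000 / V
IBU = (12.1/100)·65·0.23·1000 / 24.4

74.1373 IBU


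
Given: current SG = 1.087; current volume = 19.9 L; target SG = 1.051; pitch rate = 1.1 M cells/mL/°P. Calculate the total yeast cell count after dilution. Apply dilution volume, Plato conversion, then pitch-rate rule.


V_w = V·((SG_c−1)/(SG_t−1)−1);  °P = 259 − 259/SG_t;  cells = rate·(V+V_w)·°P
V_w = 19.9·((1.087−1)/(1.051−1)−1) = 14.0471
V_final = 19.9 + 14.0471 = 33.9471
°P = 259 − 259/1.051 = 12.5680
cells = 1.1·33.9471·12.5680

469.3124 billion cells


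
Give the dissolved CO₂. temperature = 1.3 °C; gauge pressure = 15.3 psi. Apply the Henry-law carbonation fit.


vols = (P + 14.695)·(0.01821 + 0.09011·e^(−0.04·T))
vols = (15.3 + 14.695)·(0.01821 + 0.09011·e^(−0.04·1.3))

3.1121 volumes


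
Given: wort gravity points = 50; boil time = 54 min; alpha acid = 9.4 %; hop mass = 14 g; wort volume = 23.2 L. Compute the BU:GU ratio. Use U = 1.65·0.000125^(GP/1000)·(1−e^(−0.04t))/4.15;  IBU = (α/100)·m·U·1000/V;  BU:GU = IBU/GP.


U = 1.65·0.000125^(50/1000)·(1−e^(−0.04·54))/4.15 = 0.2244
IBU = (9.4/100)·14·0.2244·1000/23.2 = 12.7301
BU:GU = 12.7301/50

0.2546


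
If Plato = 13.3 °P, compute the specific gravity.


SG = 259/(259 − P)
SG = 259/(259 − 13.3)

1.0541


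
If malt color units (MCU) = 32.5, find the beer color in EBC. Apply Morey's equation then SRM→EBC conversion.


SRM = 1.4922·MCU^0.6859;  EBC = SRM·1.97
SRM = 1.4922·32.5^0.6859 = 16.2490
EBC = 16.2490·1.97

32.0106 EBC


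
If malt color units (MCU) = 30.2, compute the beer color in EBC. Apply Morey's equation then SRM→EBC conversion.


SRM = 1.4922·MCU^0.6859;  EBC = SRM·1.97
SRM = 1.4922·30.2^0.6859 = 15.4513
EBC = 15.4513·1.97

30.4390 EBC


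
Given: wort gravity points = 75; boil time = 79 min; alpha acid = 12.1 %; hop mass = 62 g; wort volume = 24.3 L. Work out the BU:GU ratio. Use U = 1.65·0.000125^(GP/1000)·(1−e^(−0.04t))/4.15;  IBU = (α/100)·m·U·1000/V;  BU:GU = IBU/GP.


U = 1.65·0.000125^(75/1000)·(1−e^(−0.04·79))/4.15 = 0.1940
IBU = (12.1/100)·62·0.1940·1000/24.3 = 59.9028
BU:GU = 59.9028/75

0.7987


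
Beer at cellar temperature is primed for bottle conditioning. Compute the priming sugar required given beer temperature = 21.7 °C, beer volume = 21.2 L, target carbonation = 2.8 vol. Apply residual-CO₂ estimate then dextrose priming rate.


residual = 14.695·(0.01821 + 0.09011·e^(−0.04·T));  sugar = (target − residual)·4.0·V
residual = 14.695·(0.01821 + 0.09011·e^(−0.04·21.7)) = 0.8235
sugar = (2.8 − 0.8235)·4.0·21.2

167.6099 g


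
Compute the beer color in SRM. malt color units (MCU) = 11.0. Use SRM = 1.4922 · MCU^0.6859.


SRM = 1.4922 · 11.0^0.6859

7.7289 SRM


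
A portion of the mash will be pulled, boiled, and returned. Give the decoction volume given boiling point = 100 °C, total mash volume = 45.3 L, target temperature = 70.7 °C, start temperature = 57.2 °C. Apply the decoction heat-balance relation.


V_dec = V_total·(T_target − T_start)/(T_boil − T_start)
V_dec = 45.3·(70.7 − 57.2)/(100 − 57.2)

14.2886 L


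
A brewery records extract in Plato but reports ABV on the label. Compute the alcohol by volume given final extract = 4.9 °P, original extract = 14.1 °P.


SG = 259/(259 − P);  ABV = (OG − FG)·131.25
OG = 259/(259 − 14.1) = 1.0576
FG = 259/(259 − 4.9) = 1.0193
ABV = (1.0576 − 1.0193)·131.25

5.0257 % ABV


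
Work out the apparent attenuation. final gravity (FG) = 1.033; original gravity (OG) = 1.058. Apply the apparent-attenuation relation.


AA = (OG − FG)/(OG − 1) · 100
AA = (1.058 − 1.033)/(1.058 − 1) · 100

43.1034 %


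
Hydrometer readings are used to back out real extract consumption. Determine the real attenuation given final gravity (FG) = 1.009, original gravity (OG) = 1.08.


AA = (OG−FG)/(OG−1)·100;  RA = AA·0.8192
AA = (1.08 − 1.009)/(1.08 − 1)·100 = 88.7500
RA = 88.7500·0.8192

72.7040 %


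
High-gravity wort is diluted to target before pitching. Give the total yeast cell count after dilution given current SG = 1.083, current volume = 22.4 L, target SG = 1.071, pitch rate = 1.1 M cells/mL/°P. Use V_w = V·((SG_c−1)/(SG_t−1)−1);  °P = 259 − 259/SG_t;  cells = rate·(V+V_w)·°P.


V_w = 22.4·((1.083−1)/(1.071−1)−1) = 3.7859
V_final = 22.4 + 3.7859 = 26.1859
°P = 259 − 259/1.071 = 17.1699
cells = 1.1·26.1859·17.1699

494.5715 billion cells


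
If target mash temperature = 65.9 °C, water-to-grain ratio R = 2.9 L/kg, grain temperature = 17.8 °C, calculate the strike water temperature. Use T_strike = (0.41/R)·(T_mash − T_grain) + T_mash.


T_strike = (0.41/2.9)·(65.9 − 17.8) + 65.9

72.7003 °C


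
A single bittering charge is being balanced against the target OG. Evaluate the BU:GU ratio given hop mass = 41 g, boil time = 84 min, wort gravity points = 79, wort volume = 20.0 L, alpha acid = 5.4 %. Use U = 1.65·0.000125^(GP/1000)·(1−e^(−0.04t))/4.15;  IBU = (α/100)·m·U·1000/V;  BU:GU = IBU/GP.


U = 1.65·0.000125^(79/1000)·(1−e^(−0.04·84))/4.15 = 0.1887
IBU = (5.4/100)·41·0.1887·1000/20.0 = 20.8875
BU:GU = 20.8875/79

0.2644


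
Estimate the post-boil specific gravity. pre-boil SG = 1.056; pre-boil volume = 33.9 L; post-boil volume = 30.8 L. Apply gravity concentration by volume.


SG_post = 1 + (SG_pre − 1)·V_pre/V_post
pts_pre = (1.056 − 1)·1000 = 56.0000
pts_post = 56.0000·33.9/30.8 = 61.6364
SG_post = 1 + 61.6364/1000

1.0616


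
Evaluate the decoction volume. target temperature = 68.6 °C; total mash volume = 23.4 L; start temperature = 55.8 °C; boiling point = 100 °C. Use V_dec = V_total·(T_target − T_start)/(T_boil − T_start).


V_dec = 23.4·(68.6 − 55.8)/(100 − 55.8)

6.7765 L


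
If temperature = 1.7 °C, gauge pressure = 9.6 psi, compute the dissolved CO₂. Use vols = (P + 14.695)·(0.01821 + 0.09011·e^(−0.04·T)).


vols = (9.6 + 14.695)·(0.01821 + 0.09011·e^(−0.04·1.7))

2.4877 volumes


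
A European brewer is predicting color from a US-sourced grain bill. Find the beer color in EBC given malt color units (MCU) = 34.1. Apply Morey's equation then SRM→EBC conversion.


SRM = 1.4922·MCU^0.6859;  EBC = SRM·1.97
SRM = 1.4922·34.1^0.6859 = 16.7936
EBC = 16.7936·1.97

33.0834 EBC


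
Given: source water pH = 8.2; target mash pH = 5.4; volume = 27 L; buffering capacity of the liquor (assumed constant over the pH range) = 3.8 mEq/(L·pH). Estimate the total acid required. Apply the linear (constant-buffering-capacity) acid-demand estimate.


acid = buffering capacity · (pH_source − pH_target) · V
acid = 3.8 · (8.2 − 5.4) · 27

287.2800 mEq


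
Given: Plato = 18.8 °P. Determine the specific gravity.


SG = 259/(259 − P)
SG = 259/(259 − 18.8)

1.0783


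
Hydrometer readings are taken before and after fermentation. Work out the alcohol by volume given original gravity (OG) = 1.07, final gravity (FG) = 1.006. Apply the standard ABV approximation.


ABV = (OG − FG) · 131.25
ABV = (1.07 − 1.006) · 131.25

8.4000 % ABV


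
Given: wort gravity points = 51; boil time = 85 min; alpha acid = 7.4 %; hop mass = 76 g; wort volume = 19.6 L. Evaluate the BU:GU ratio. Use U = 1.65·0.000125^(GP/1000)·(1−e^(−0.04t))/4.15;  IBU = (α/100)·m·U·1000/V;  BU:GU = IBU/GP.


U = 1.65·0.000125^(51/1000)·(1−e^(−0.04·85))/4.15 = 0.2430
IBU = (7.4/100)·76·0.2430·1000/19.6 = 69.7311
BU:GU = 69.7311/51

1.3673


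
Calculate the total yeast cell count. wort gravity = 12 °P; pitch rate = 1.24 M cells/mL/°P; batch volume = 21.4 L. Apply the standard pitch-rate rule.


cells (billions) = rate · V_L · °P
cells = 1.24 · 21.4 · 12

318.4320 billion cells


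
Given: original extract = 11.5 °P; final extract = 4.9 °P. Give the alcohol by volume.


SG = 259/(259 − P);  ABV = (OG − FG)·131.25
OG = 259/(259 − 11.5) = 1.0465
FG = 259/(259 − 4.9) = 1.0193
ABV = (1.0465 − 1.0193)·131.25

3.5675 % ABV


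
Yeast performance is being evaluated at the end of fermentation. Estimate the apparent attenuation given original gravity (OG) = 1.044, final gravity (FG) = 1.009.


AA = (OG − FG)/(OG − 1) · 100
AA = (1.044 − 1.009)/(1.044 − 1) · 100

79.5455 %


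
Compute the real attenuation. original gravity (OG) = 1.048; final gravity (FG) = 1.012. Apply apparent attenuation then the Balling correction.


AA = (OG−FG)/(OG−1)·100;  RA = AA·0.8192
AA = (1.048 − 1.012)/(1.048 − 1)·100 = 75.0000
RA = 75.0000·0.8192

61.4400 %


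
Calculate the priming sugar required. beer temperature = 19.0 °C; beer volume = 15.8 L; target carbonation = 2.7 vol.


residual = 14.695·(0.01821 + 0.09011·e^(−0.04·T));  sugar = (target − residual)·4.0·V
residual = 14.695·(0.01821 + 0.09011·e^(−0.04·19.0)) = 0.8869
sugar = (2.7 − 0.8869)·4.0·15.8

114.5902 g


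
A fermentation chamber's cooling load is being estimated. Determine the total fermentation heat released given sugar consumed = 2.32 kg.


Q = m_sugar · 590 kJ/kg
Q = 2.32 · 590

1368.8000 kJ


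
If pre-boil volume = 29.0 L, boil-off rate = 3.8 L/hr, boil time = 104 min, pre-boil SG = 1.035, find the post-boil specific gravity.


V_post = V_pre − rate·(t/60);  SG_post = 1 + (SG_pre−1)·V_pre/V_post
V_post = 29.0 − 3.8·(104/60) = 22.4133
SG_post = 1 + (1.035 − 1)·29.0/22.4133

1.0453


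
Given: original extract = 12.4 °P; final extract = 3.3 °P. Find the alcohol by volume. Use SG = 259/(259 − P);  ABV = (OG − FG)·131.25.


OG = 259/(259 − 12.4) = 1.0503
FG = 259/(259 − 3.3) = 1.0129
ABV = (1.0503 − 1.0129)·131.25

4.9059 % ABV


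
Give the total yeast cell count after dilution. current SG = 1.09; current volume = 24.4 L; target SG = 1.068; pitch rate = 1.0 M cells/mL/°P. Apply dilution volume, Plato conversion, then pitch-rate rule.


V_w = V·((SG_c−1)/(SG_t−1)−1);  °P = 259 − 259/SG_t;  cells = rate·(V+V_w)·°P
V_w = 24.4·((1.09−1)/(1.068−1)−1) = 7.8941
V_final = 24.4 + 7.8941 = 32.2941
°P = 259 − 259/1.068 = 16.4906
cells = 1.0·32.2941·16.4906

532.5506 billion cells


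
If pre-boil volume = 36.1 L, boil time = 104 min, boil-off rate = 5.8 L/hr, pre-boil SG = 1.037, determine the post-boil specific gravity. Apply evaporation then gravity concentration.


V_post = V_pre − rate·(t/60);  SG_post = 1 + (SG_pre−1)·V_pre/V_post
V_post = 36.1 − 5.8·(104/60) = 26.0467
SG_post = 1 + (1.037 − 1)·36.1/26.0467

1.0513


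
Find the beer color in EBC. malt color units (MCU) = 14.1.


SRM = 1.4922·MCU^0.6859;  EBC = SRM·1.97
SRM = 1.4922·14.1^0.6859 = 9.1638
EBC = 9.1638·1.97

18.0527 EBC


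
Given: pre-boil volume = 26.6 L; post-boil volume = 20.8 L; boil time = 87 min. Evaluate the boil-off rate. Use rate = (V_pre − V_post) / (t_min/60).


rate = (26.6 − 20.8) / (87/60)

4.0000 L/hr


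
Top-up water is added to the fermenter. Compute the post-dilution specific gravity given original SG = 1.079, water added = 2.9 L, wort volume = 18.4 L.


SG_new = 1 + (SG_old − 1)·V_old/(V_old + V_water)
pts = (1.079 − 1)·1000·18.4/(18.4 + 2.9) = 68.2441
SG_new = 1 + 68.2441/1000

1.0682


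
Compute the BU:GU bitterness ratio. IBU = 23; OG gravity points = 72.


BU:GU = IBU / OG_points
BU:GU = 23 / 72

0.3194


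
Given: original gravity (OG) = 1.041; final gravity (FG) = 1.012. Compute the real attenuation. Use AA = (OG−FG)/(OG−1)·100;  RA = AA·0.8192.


AA = (1.041 − 1.012)/(1.041 − 1)·100 = 70.7317
RA = 70.7317·0.8192

57.9434 %


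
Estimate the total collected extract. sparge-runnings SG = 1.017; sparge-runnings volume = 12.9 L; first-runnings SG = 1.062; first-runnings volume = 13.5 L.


total = Σ (SG_i − 1)·1000·V_i
first = (1.062 − 1)·1000·13.5 = 837.0000
sparge = (1.017 − 1)·1000·12.9 = 219.3000
total = 837.0000 + 219.3000

1056.3000 gravity·L


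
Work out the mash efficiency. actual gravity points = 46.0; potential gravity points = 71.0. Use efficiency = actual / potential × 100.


efficiency = 46.0 / 71.0 × 100

64.7887 %


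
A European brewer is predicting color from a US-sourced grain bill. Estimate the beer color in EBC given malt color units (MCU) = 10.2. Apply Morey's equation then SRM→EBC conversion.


SRM = 1.4922·MCU^0.6859;  EBC = SRM·1.97
SRM = 1.4922·10.2^0.6859 = 7.3388
EBC = 7.3388·1.97

14.4575 EBC


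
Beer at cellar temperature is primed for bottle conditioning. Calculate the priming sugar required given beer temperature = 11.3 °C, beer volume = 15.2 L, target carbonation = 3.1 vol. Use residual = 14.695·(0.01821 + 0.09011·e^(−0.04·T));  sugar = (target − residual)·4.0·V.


residual = 14.695·(0.01821 + 0.09011·e^(−0.04·11.3)) = 1.1102
sugar = (3.1 − 1.1102)·4.0·15.2

120.9777 g


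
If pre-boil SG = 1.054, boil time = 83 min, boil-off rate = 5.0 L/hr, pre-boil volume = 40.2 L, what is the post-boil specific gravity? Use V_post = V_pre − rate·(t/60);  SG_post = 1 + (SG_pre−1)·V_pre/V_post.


V_post = 40.2 − 5.0·(83/60) = 33.2833
SG_post = 1 + (1.054 − 1)·40.2/33.2833

1.0652


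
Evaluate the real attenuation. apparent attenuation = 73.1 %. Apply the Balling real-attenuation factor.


RA = AA · 0.8192
RA = 73.1 · 0.8192

59.8835 %


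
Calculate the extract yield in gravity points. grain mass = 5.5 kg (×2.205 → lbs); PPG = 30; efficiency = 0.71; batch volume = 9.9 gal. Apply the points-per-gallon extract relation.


points = lbs × PPG × eff / vol
lbs = 5.5 × 2.205 = 12.1275
points = 12.1275 × 30 × 0.71 / 9.9

26.0925 points


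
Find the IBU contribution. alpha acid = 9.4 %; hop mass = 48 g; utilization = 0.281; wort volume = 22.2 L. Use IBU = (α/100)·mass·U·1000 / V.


IBU = (9.4/100)·48·0.281·1000 / 22.2

57.1114 IBU


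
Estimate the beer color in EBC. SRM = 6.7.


EBC = SRM · 1.97
EBC = 6.7 · 1.97

13.1990 EBC


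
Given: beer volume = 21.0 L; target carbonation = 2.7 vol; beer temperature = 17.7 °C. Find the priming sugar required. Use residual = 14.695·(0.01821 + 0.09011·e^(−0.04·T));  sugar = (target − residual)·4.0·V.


residual = 14.695·(0.01821 + 0.09011·e^(−0.04·17.7)) = 0.9199
sugar = (2.7 − 0.9199)·4.0·21.0

149.5269 g


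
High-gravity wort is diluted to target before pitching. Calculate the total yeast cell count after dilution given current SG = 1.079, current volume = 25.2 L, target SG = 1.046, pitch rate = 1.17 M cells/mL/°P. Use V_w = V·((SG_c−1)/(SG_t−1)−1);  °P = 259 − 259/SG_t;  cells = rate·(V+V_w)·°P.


V_w = 25.2·((1.079−1)/(1.046−1)−1) = 18.0783
V_final = 25.2 + 18.0783 = 43.2783
°P = 259 − 259/1.046 = 11.3901
cells = 1.17·43.2783·11.3901

576.7420 billion cells


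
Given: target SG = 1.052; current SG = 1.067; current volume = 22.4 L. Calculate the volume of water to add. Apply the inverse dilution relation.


V_water = V·((SG_curr − 1)/(SG_target − 1) − 1)
V_water = 22.4·((1.067 − 1)/(1.052 − 1) − 1)

6.4615 L


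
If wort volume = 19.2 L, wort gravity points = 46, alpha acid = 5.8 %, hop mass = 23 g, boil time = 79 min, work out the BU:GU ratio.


U = 1.65·0.000125^(GP/1000)·(1−e^(−0.04t))/4.15;  IBU = (α/100)·m·U·1000/V;  BU:GU = IBU/GP
U = 1.65·0.000125^(46/1000)·(1−e^(−0.04·79))/4.15 = 0.2518
IBU = (5.8/100)·23·0.2518·1000/19.2 = 17.4953
BU:GU = 17.4953/46

0.3803


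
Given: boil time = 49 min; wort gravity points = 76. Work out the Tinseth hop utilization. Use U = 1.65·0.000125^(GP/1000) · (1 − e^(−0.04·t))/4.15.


bigness = 1.65·0.000125^(76/1000) = 0.8334
boil_factor = (1 − e^(−0.04·49))/4.15 = 0.2070
U = 0.8334 · 0.2070

0.1725


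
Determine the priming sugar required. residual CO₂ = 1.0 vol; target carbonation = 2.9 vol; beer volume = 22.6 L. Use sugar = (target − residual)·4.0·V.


sugar = (2.9 − 1.0)·4.0·22.6

171.7600 g


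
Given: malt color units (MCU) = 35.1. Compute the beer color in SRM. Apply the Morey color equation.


SRM = 1.4922 · MCU^0.6859
SRM = 1.4922 · 35.1^0.6859

17.1298 SRM


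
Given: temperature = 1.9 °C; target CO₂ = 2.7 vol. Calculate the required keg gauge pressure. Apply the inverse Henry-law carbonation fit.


psi = vols/(0.01821 + 0.09011·e^(−0.04·T)) − 14.695
psi = 2.7/(0.01821 + 0.09011·e^(−0.04·1.9)) − 14.695

11.8470 psi


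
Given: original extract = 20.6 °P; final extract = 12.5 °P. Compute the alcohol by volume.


SG = 259/(259 − P);  ABV = (OG − FG)·131.25
OG = 259/(259 − 20.6) = 1.0864
FG = 259/(259 − 12.5) = 1.0507
ABV = (1.0864 − 1.0507)·131.25

4.6856 % ABV


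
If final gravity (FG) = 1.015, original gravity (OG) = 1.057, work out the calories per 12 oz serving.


ABW = (OG−FG)·131.25·0.79/FG;  °P = 259 − 259/SG (for OG→OE and FG→AE);  RE = 0.1808·OE + 0.8192·AE;  Cal = (6.9·ABW + 4·(RE−0.1))·FG·3.55
ABW = (1.057 − 1.015)·131.25·0.79/1.015 = 4.2905
OE = 259 − 259/1.057 = 13.9669 °P
AE = 259 − 259/1.015 = 3.8276 °P
RE = 0.1808·13.9669 + 0.8192·3.8276 = 5.6608 °P
Cal = (6.9·4.2905 + 4·(5.6608−0.1))·1.015·3.55

186.8201 kcal


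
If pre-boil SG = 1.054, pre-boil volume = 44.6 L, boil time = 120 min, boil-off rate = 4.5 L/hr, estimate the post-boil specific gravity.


V_post = V_pre − rate·(t/60);  SG_post = 1 + (SG_pre−1)·V_pre/V_post
V_post = 44.6 − 4.5·(120/60) = 35.6000
SG_post = 1 + (1.054 − 1)·44.6/35.6000

1.0677


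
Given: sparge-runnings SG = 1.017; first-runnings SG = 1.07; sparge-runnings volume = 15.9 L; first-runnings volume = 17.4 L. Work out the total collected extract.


total = Σ (SG_i − 1)·1000·V_i
first = (1.07 − 1)·1000·17.4 = 1218.0000
sparge = (1.017 − 1)·1000·15.9 = 270.3000
total = 1218.0000 + 270.3000

1488.3000 gravity·L


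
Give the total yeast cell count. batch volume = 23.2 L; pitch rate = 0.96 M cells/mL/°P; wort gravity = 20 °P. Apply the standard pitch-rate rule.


cells (billions) = rate · V_L · °P
cells = 0.96 · 23.2 · 20

445.4400 billion cells


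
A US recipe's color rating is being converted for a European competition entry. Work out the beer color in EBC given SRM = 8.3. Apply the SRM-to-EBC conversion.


EBC = SRM · 1.97
EBC = 8.3 · 1.97

16.3510 EBC


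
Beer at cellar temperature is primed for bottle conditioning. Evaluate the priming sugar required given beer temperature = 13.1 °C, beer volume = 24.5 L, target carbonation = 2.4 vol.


residual = 14.695·(0.01821 + 0.09011·e^(−0.04·T));  sugar = (target − residual)·4.0·V
residual = 14.695·(0.01821 + 0.09011·e^(−0.04·13.1)) = 1.0517
sugar = (2.4 − 1.0517)·4.0·24.5

132.1337 g


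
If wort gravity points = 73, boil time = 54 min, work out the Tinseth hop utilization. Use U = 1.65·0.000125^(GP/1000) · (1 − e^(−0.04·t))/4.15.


bigness = 1.65·0.000125^(73/1000) = 0.8562
boil_factor = (1 − e^(−0.04·54))/4.15 = 0.2132
U = 0.8562 · 0.2132

0.1825


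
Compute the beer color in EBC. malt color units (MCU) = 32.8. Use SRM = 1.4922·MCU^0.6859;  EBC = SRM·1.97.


SRM = 1.4922·32.8^0.6859 = 16.3518
EBC = 16.3518·1.97

32.2130 EBC


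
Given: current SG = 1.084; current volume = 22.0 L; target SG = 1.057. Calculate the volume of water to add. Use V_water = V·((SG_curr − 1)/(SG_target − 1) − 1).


V_water = 22.0·((1.084 − 1)/(1.057 − 1) − 1)

10.4211 L


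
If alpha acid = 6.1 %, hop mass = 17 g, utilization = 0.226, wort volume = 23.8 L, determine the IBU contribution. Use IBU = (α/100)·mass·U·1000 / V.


IBU = (6.1/100)·17·0.226·1000 / 23.8

9.8471 IBU


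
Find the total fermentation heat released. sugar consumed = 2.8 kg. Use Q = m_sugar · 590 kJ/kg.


Q = 2.8 · 590

1652.0000 kJ


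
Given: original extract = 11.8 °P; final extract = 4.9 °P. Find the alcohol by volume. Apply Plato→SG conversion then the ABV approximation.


SG = 259/(259 − P);  ABV = (OG − FG)·131.25
OG = 259/(259 − 11.8) = 1.0477
FG = 259/(259 − 4.9) = 1.0193
ABV = (1.0477 − 1.0193)·131.25

3.7342 % ABV


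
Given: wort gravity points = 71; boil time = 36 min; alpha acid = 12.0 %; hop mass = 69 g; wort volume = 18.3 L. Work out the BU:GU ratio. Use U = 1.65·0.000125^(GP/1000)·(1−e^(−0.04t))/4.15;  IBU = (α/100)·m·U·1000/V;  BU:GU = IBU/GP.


U = 1.65·0.000125^(71/1000)·(1−e^(−0.04·36))/4.15 = 0.1603
IBU = (12.0/100)·69·0.1603·1000/18.3 = 72.5206
BU:GU = 72.5206/71

1.0214


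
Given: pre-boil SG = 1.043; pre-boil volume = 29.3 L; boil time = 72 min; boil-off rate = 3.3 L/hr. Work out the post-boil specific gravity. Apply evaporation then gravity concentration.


V_post = V_pre − rate·(t/60);  SG_post = 1 + (SG_pre−1)·V_pre/V_post
V_post = 29.3 − 3.3·(72/60) = 25.3400
SG_post = 1 + (1.043 − 1)·29.3/25.3400

1.0497


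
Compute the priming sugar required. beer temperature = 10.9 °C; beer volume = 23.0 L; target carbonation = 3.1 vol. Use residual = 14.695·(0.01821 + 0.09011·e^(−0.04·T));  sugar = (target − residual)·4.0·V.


residual = 14.695·(0.01821 + 0.09011·e^(−0.04·10.9)) = 1.1238
sugar = (3.1 − 1.1238)·4.0·23.0

181.8081 g


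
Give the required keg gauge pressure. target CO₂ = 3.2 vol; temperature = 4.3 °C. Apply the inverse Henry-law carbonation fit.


psi = vols/(0.01821 + 0.09011·e^(−0.04·T)) − 14.695
psi = 3.2/(0.01821 + 0.09011·e^(−0.04·4.3)) − 14.695

19.3183 psi


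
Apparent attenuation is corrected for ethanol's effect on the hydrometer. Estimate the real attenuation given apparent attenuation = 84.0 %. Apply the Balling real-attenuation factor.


RA = AA · 0.8192
RA = 84.0 · 0.8192

68.8128 %


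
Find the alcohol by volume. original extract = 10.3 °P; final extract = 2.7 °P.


SG = 259/(259 − P);  ABV = (OG − FG)·131.25
OG = 259/(259 − 10.3) = 1.0414
FG = 259/(259 − 2.7) = 1.0105
ABV = (1.0414 − 1.0105)·131.25

4.0531 % ABV


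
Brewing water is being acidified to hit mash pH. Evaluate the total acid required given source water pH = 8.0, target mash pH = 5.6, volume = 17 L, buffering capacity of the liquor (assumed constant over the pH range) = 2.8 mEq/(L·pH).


acid = buffering capacity · (pH_source − pH_target) · V
acid = 2.8 · (8.0 − 5.6) · 17

114.2400 mEq


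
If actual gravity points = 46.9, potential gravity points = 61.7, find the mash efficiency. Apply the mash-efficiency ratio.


efficiency = actual / potential × 100
efficiency = 46.9 / 61.7 × 100

76.0130 %


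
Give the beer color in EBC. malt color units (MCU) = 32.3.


SRM = 1.4922·MCU^0.6859;  EBC = SRM·1.97
SRM = 1.4922·32.3^0.6859 = 16.1804
EBC = 16.1804·1.97

31.8754 EBC


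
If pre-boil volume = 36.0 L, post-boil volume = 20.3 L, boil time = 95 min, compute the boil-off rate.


rate = (V_pre − V_post) / (t_min/60)
rate = (36.0 − 20.3) / (95/60)

9.9158 L/hr


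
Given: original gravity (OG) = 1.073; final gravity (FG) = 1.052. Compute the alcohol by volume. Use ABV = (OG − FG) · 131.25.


ABV = (1.073 − 1.052) · 131.25

2.7562 % ABV


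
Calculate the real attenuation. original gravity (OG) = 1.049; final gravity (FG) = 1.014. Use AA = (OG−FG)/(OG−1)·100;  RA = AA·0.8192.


AA = (1.049 − 1.014)/(1.049 − 1)·100 = 71.4286
RA = 71.4286·0.8192

58.5143 %


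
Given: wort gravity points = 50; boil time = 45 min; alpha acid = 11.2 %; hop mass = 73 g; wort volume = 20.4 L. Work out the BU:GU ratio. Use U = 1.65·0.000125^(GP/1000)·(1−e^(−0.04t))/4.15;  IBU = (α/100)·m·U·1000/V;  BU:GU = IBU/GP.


U = 1.65·0.000125^(50/1000)·(1−e^(−0.04·45))/4.15 = 0.2117
IBU = (11.2/100)·73·0.2117·1000/20.4 = 84.8639
BU:GU = 84.8639/50

1.6973


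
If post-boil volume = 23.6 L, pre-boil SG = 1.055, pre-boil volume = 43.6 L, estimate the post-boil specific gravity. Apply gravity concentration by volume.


SG_post = 1 + (SG_pre − 1)·V_pre/V_post
pts_pre = (1.055 − 1)·1000 = 55.0000
pts_post = 55.0000·43.6/23.6 = 101.6102
SG_post = 1 + 101.6102/1000

1.1016


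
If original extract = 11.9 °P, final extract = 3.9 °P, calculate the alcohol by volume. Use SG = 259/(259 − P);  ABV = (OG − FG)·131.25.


OG = 259/(259 − 11.9) = 1.0482
FG = 259/(259 − 3.9) = 1.0153
ABV = (1.0482 − 1.0153)·131.25

4.3143 % ABV


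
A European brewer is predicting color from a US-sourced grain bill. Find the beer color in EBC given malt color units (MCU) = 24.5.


SRM = 1.4922·MCU^0.6859;  EBC = SRM·1.97
SRM = 1.4922·24.5^0.6859 = 13.3862
EBC = 13.3862·1.97

26.3707 EBC


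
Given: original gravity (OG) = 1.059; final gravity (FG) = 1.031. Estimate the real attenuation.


AA = (OG−FG)/(OG−1)·100;  RA = AA·0.8192
AA = (1.059 − 1.031)/(1.059 − 1)·100 = 47.4576
RA = 47.4576·0.8192

38.8773 %


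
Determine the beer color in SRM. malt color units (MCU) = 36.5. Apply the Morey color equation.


SRM = 1.4922 · MCU^0.6859
SRM = 1.4922 · 36.5^0.6859

17.5956 SRM


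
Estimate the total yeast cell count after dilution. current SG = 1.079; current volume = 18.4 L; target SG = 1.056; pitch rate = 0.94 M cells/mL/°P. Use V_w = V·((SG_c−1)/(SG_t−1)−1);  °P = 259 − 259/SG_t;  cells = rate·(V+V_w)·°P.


V_w = 18.4·((1.079−1)/(1.056−1)−1) = 7.5571
V_final = 18.4 + 7.5571 = 25.9571
°P = 259 − 259/1.056 = 13.7348
cells = 0.94·25.9571·13.7348

335.1264 billion cells
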